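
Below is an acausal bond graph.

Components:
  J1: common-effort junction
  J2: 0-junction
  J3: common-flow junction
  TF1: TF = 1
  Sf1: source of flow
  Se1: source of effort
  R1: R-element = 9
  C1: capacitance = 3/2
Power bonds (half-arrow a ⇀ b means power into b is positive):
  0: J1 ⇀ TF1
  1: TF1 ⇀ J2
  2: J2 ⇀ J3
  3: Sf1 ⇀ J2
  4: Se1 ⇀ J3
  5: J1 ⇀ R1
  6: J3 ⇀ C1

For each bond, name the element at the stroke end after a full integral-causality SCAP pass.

β0 stroke at J1
β1 stroke at TF1
β2 stroke at J2
β3 stroke at Sf1
β4 stroke at J3
β5 stroke at R1
β6 stroke at J3

β3 |Sf1  (source Sf1 imposes f)
β4 |J3  (Se1 (Se) sets effort on bond)
β6 |J3  (prefer integral on C1)
β2 |J2  (J3 needs exactly one f-in)
β1 |TF1  (common-e at J2 fixed by 2)
β0 |J1  (TF1: transformer flips bond 1)
β5 |R1  (0-jn J1 has e-setter on 0)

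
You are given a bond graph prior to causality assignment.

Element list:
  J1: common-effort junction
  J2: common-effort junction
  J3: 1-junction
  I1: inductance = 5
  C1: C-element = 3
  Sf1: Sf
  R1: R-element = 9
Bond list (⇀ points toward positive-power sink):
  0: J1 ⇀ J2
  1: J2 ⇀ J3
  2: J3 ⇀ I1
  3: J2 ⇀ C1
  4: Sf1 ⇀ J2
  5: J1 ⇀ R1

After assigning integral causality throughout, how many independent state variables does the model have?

2  (C1, I1 all integral)

b4 stroke→Sf1  (source Sf1 imposes f)
b2 stroke→I1  (prefer integral on I1)
b1 stroke→J3  (J3 flow already set via bond 2)
b3 stroke→J2  (C1 outputs effort q/C1)
b0 stroke→J1  (0-jn J2 has e-setter on 3)
b5 stroke→R1  (J1: bond 0 brought effort, rest push out)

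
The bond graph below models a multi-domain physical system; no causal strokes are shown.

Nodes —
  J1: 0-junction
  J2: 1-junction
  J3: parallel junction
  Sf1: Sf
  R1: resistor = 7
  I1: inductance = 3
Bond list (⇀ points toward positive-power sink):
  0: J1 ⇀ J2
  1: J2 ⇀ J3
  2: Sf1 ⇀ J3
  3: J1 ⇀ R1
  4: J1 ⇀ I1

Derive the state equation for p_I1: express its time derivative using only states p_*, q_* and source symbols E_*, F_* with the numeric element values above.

dp_I1/dt = 7*F_Sf1 - 7*p_I1/3

b2 stroke→Sf1  (Sf1: flow source, stroke at near end)
b1 stroke→J3  (only one effort-in slot at J3)
b0 stroke→J2  (common-f at J2 fixed by 1)
b4 stroke→I1  (I1 outputs flow p/I1)
b3 stroke→J1  (J1 needs exactly one e-in)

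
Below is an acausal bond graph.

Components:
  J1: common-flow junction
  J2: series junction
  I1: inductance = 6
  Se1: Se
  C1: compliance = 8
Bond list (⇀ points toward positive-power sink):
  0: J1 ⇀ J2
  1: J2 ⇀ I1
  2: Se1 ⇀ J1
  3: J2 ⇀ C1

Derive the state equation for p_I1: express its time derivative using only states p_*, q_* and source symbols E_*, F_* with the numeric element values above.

dp_I1/dt = E_Se1 - q_C1/8

bond 2 |J1  (Se1 (Se) sets effort on bond)
bond 0 |J2  (J1 needs exactly one f-in)
bond 1 |I1  (I1: I, integral causality)
bond 3 |J2  (common-f at J2 fixed by 1)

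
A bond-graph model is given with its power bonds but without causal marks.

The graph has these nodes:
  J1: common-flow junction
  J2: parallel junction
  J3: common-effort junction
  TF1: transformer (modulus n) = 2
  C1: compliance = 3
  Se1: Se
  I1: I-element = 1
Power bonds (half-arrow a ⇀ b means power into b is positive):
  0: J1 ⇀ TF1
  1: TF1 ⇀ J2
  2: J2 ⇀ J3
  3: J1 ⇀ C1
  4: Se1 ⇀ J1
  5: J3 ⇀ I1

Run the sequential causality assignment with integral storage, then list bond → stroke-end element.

#0 stroke at TF1
#1 stroke at J2
#2 stroke at J3
#3 stroke at J1
#4 stroke at J1
#5 stroke at I1

b4 →J1  (source Se1 imposes e)
b3 →J1  (C1 outputs effort q/C1)
b0 →TF1  (closing 1-jn rule on J1)
b1 →J2  (through TF1, causality passes straight; one stroke at TF1)
b2 →J3  (J2: bond 1 brought effort, rest push out)
b5 →I1  (J3: bond 2 brought effort, rest push out)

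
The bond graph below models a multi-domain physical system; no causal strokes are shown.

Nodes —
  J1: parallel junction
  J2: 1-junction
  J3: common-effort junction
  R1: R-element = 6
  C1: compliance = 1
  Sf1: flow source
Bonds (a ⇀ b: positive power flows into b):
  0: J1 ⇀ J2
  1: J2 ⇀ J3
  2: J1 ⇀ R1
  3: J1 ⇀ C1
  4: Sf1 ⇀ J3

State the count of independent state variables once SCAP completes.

β4 →Sf1  (Sf1 (Sf) sets flow on bond)
β1 →J3  (J3: last free bond brings effort in)
β0 →J2  (common-f at J2 fixed by 1)
β3 →J1  (C1 outputs effort q/C1)
β2 →R1  (J1 effort already set via bond 3)

1  (C1 all integral)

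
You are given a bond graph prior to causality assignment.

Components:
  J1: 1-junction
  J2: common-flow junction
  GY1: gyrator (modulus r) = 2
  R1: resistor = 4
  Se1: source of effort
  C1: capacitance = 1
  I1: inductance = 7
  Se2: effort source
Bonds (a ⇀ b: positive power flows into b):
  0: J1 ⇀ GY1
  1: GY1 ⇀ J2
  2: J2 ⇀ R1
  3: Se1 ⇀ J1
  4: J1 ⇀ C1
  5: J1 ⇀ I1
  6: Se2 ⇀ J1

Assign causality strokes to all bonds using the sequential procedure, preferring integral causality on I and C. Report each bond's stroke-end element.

β0 stroke at J1
β1 stroke at J2
β2 stroke at R1
β3 stroke at J1
β4 stroke at J1
β5 stroke at I1
β6 stroke at J1

β3 stroke at J1  (Se1: effort source, stroke at far end)
β6 stroke at J1  (source Se2 imposes e)
β4 stroke at J1  (C1 integral (e out))
β5 stroke at I1  (I1 integral (f out))
β0 stroke at J1  (common-f at J1 fixed by 5)
β1 stroke at J2  (GY GY1: same side as bond 0)
β2 stroke at R1  (closing 1-jn rule on J2)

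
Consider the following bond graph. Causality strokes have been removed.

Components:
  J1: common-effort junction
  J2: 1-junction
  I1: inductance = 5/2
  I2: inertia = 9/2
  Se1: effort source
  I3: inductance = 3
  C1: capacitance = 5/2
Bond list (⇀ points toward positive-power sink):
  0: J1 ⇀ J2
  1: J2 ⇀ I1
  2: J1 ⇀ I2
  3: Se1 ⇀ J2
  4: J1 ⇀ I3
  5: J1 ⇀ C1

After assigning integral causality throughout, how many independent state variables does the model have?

b3 stroke→J2  (source Se1 imposes e)
b1 stroke→I1  (I1 outputs flow p/I1)
b0 stroke→J2  (J2 flow already set via bond 1)
b2 stroke→I2  (I2: I, integral causality)
b4 stroke→I3  (prefer integral on I3)
b5 stroke→J1  (closing 0-jn rule on J1)

4  (C1, I1, I2, I3 all integral)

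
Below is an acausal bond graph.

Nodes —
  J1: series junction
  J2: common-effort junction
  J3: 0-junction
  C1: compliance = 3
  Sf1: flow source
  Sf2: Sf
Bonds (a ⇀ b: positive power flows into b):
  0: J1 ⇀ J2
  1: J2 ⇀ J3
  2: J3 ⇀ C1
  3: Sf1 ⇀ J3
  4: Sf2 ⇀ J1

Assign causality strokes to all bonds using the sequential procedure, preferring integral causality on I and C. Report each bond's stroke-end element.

bond 3 |Sf1  (source Sf1 imposes f)
bond 4 |Sf2  (Sf2: flow source, stroke at near end)
bond 0 |J1  (J1 flow already set via bond 4)
bond 1 |J2  (J2: last free bond brings effort in)
bond 2 |J3  (closing 0-jn rule on J3)

bond 0 |J1
bond 1 |J2
bond 2 |J3
bond 3 |Sf1
bond 4 |Sf2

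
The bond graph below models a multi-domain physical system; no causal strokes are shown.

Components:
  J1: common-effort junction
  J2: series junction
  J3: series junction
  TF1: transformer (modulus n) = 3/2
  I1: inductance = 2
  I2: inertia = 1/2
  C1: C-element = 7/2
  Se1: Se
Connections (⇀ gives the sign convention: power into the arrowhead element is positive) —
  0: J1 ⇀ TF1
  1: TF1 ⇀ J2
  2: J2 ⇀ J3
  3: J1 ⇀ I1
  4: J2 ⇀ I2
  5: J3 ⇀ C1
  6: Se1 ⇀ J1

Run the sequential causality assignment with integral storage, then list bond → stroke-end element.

bond 0 →TF1
bond 1 →J2
bond 2 →J2
bond 3 →I1
bond 4 →I2
bond 5 →J3
bond 6 →J1

bond 6 stroke at J1  (Se1 fixes effort; stroke away)
bond 0 stroke at TF1  (0-jn J1 has e-setter on 6)
bond 3 stroke at I1  (common-e at J1 fixed by 6)
bond 1 stroke at J2  (TF1 one-in-one-out from 0)
bond 4 stroke at I2  (prefer integral on I2)
bond 2 stroke at J2  (J2 flow already set via bond 4)
bond 5 stroke at J3  (J3: bond 2 brought flow, rest push out)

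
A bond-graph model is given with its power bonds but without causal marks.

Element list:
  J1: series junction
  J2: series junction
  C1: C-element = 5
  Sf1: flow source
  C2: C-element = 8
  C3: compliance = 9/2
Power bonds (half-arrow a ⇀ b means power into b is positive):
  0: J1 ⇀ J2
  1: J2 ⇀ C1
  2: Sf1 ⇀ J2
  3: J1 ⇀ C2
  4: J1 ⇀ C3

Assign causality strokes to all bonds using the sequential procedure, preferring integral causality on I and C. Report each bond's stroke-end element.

#0 stroke→J2
#1 stroke→J2
#2 stroke→Sf1
#3 stroke→J1
#4 stroke→J1

β2 →Sf1  (source Sf1 imposes f)
β0 →J2  (common-f at J2 fixed by 2)
β1 →J2  (common-f at J2 fixed by 2)
β3 →J1  (J1: bond 0 brought flow, rest push out)
β4 →J1  (J1 flow already set via bond 0)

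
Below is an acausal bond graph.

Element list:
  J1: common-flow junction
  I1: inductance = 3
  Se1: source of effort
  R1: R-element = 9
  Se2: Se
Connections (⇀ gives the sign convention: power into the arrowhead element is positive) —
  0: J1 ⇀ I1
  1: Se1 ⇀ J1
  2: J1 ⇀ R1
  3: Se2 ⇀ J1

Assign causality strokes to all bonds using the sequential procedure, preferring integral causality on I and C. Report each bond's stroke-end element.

bond 0 stroke at I1
bond 1 stroke at J1
bond 2 stroke at J1
bond 3 stroke at J1

#1 |J1  (source Se1 imposes e)
#3 |J1  (Se2 fixes effort; stroke away)
#0 |I1  (prefer integral on I1)
#2 |J1  (1-jn J1 has f-setter on 0)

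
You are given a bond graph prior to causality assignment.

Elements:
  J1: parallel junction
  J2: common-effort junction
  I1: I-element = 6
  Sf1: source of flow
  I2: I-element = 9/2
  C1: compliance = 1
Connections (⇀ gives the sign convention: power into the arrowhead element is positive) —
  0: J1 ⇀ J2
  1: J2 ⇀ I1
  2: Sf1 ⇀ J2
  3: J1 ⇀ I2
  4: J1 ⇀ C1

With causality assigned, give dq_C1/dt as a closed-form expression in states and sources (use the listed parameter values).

β2 →Sf1  (Sf1 fixes flow; stroke at Sf1)
β1 →I1  (I1: I, integral causality)
β0 →J2  (only one effort-in slot at J2)
β3 →I2  (prefer integral on I2)
β4 →J1  (J1 needs exactly one e-in)

dq_C1/dt = F_Sf1 - p_I1/6 - 2*p_I2/9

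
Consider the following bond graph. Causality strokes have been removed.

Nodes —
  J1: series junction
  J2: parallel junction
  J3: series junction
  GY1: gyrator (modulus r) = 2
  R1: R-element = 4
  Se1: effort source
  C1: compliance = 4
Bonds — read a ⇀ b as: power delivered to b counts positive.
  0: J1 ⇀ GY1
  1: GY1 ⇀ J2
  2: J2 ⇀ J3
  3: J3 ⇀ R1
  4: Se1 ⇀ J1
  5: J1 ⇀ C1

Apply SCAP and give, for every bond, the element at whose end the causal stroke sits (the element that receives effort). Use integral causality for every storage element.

b4 →J1  (Se1 (Se) sets effort on bond)
b5 →J1  (prefer integral on C1)
b0 →GY1  (J1: last free bond brings flow in)
b1 →GY1  (GY1 both-in/both-out from 0)
b2 →J2  (closing 0-jn rule on J2)
b3 →J3  (common-f at J3 fixed by 2)

#0 stroke at GY1
#1 stroke at GY1
#2 stroke at J2
#3 stroke at J3
#4 stroke at J1
#5 stroke at J1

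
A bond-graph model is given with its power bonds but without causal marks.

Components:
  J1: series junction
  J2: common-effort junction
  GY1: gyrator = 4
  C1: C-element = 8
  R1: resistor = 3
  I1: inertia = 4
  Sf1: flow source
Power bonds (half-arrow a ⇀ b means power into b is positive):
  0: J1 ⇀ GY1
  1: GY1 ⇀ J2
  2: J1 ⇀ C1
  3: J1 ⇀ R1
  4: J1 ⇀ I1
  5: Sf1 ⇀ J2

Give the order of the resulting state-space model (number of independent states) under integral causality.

β5 |Sf1  (Sf1 fixes flow; stroke at Sf1)
β1 |J2  (J2 needs exactly one e-in)
β0 |J1  (GY GY1: same side as bond 1)
β2 |J1  (C1 integral (e out))
β4 |I1  (I1 outputs flow p/I1)
β3 |J1  (J1 flow already set via bond 4)

2  (C1, I1 all integral)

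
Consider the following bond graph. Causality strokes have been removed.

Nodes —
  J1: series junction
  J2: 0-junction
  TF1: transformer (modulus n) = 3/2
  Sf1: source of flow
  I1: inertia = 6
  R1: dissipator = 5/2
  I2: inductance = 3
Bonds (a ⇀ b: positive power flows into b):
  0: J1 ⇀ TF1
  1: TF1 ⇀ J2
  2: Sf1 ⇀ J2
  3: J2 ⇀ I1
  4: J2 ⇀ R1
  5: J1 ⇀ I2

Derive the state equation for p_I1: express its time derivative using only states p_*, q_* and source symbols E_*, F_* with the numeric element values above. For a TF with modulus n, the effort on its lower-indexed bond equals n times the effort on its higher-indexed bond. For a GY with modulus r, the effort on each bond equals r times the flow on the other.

dp_I1/dt = 5*F_Sf1/2 - 5*p_I1/12 + 5*p_I2/4

bond 2 stroke at Sf1  (source Sf1 imposes f)
bond 3 stroke at I1  (I1: I, integral causality)
bond 5 stroke at I2  (I2 integral (f out))
bond 0 stroke at J1  (common-f at J1 fixed by 5)
bond 1 stroke at TF1  (through TF1, causality passes straight; one stroke at TF1)
bond 4 stroke at J2  (closing 0-jn rule on J2)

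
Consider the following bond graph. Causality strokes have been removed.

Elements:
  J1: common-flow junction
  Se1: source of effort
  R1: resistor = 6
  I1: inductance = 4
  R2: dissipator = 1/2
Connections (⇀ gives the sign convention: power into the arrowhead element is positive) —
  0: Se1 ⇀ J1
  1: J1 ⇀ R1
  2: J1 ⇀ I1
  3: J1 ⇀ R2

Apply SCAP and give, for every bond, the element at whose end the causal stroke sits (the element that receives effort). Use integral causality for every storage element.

#0 stroke at J1  (source Se1 imposes e)
#2 stroke at I1  (I1 integral (f out))
#1 stroke at J1  (common-f at J1 fixed by 2)
#3 stroke at J1  (1-jn J1 has f-setter on 2)

β0 |J1
β1 |J1
β2 |I1
β3 |J1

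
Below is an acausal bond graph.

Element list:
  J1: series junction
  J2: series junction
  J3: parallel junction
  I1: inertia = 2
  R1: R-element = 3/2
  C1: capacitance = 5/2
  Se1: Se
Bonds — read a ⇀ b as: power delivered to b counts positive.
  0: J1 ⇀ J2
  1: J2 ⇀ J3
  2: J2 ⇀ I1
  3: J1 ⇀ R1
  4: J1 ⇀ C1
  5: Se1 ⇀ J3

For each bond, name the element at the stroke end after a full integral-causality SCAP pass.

bond 0 stroke at J2
bond 1 stroke at J2
bond 2 stroke at I1
bond 3 stroke at J1
bond 4 stroke at J1
bond 5 stroke at J3

β5 stroke→J3  (source Se1 imposes e)
β1 stroke→J2  (J3 effort already set via bond 5)
β2 stroke→I1  (I1 integral (f out))
β0 stroke→J2  (J2 flow already set via bond 2)
β3 stroke→J1  (1-jn J1 has f-setter on 0)
β4 stroke→J1  (J1 flow already set via bond 0)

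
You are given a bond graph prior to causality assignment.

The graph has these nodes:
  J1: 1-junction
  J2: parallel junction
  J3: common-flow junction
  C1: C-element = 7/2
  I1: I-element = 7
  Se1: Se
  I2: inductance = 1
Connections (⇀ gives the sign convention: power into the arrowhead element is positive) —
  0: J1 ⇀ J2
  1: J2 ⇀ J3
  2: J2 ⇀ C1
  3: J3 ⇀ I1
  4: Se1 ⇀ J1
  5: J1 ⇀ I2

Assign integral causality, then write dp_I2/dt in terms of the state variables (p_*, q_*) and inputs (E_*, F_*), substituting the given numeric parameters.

bond 4 stroke→J1  (Se1: effort source, stroke at far end)
bond 2 stroke→J2  (C1 outputs effort q/C1)
bond 0 stroke→J1  (0-jn J2 has e-setter on 2)
bond 1 stroke→J3  (common-e at J2 fixed by 2)
bond 3 stroke→I1  (only one flow-in slot at J3)
bond 5 stroke→I2  (only one flow-in slot at J1)

dp_I2/dt = E_Se1 - 2*q_C1/7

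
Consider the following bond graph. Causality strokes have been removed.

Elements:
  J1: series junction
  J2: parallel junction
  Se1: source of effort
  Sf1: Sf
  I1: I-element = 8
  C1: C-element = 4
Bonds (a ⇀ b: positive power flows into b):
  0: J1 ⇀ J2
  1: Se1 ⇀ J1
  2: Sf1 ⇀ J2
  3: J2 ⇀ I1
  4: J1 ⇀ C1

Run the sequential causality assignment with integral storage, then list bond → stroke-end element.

b1 stroke→J1  (source Se1 imposes e)
b2 stroke→Sf1  (Sf1 fixes flow; stroke at Sf1)
b3 stroke→I1  (I1 integral (f out))
b0 stroke→J2  (closing 0-jn rule on J2)
b4 stroke→J1  (common-f at J1 fixed by 0)

β0 →J2
β1 →J1
β2 →Sf1
β3 →I1
β4 →J1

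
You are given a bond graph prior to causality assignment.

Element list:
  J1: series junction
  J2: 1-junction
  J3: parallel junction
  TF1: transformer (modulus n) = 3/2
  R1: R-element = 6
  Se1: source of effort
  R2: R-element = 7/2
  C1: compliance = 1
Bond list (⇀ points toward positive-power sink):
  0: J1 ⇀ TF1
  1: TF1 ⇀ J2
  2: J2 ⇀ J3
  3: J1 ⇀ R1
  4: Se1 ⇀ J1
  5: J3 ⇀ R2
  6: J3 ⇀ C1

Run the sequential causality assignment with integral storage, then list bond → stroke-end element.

β4 →J1  (Se1: effort source, stroke at far end)
β6 →J3  (C1 outputs effort q/C1)
β2 →J2  (0-jn J3 has e-setter on 6)
β5 →R2  (common-e at J3 fixed by 6)
β1 →TF1  (J2: last free bond brings flow in)
β0 →J1  (TF TF1: opposite of bond 1)
β3 →R1  (J1: last free bond brings flow in)

bond 0 →J1
bond 1 →TF1
bond 2 →J2
bond 3 →R1
bond 4 →J1
bond 5 →R2
bond 6 →J3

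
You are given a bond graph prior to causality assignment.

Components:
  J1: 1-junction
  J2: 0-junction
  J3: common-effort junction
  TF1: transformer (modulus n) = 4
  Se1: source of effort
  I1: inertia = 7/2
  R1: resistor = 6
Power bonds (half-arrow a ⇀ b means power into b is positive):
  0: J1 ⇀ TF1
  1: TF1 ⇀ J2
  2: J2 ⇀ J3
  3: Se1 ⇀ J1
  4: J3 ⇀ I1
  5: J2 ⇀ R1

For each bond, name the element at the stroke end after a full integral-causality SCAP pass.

bond 0 stroke at TF1
bond 1 stroke at J2
bond 2 stroke at J3
bond 3 stroke at J1
bond 4 stroke at I1
bond 5 stroke at R1

b3 |J1  (source Se1 imposes e)
b0 |TF1  (J1 needs exactly one f-in)
b1 |J2  (TF TF1: opposite of bond 0)
b2 |J3  (J2 effort already set via bond 1)
b5 |R1  (common-e at J2 fixed by 1)
b4 |I1  (common-e at J3 fixed by 2)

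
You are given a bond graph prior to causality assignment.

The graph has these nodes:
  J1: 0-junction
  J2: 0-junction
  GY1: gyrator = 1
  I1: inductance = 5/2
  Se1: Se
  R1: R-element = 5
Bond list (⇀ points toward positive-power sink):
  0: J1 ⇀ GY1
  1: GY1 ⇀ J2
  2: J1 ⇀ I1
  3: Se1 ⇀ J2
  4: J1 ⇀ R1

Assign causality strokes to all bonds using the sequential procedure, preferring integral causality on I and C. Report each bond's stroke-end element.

b0 |GY1
b1 |GY1
b2 |I1
b3 |J2
b4 |J1

#3 stroke at J2  (Se1: effort source, stroke at far end)
#1 stroke at GY1  (J2: bond 3 brought effort, rest push out)
#0 stroke at GY1  (GY1 both-in/both-out from 1)
#2 stroke at I1  (prefer integral on I1)
#4 stroke at J1  (J1 needs exactly one e-in)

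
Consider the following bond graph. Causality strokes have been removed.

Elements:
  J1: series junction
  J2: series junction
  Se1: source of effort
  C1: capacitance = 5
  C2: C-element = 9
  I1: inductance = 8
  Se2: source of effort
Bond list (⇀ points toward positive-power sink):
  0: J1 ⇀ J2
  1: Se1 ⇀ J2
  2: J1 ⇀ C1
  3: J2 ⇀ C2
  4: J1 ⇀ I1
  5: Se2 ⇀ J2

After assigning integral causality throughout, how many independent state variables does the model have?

b1 stroke→J2  (Se1 fixes effort; stroke away)
b5 stroke→J2  (Se2: effort source, stroke at far end)
b2 stroke→J1  (C1 outputs effort q/C1)
b3 stroke→J2  (C2: C, integral causality)
b0 stroke→J1  (closing 1-jn rule on J2)
b4 stroke→I1  (only one flow-in slot at J1)

3  (C1, C2, I1 all integral)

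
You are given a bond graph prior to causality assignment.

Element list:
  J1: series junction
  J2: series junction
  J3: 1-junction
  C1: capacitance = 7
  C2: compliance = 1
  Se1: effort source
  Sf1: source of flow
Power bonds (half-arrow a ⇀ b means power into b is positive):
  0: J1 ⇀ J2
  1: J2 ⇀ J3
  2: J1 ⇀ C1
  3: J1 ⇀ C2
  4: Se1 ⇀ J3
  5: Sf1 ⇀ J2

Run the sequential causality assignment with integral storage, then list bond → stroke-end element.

bond 0 →J2
bond 1 →J2
bond 2 →J1
bond 3 →J1
bond 4 →J3
bond 5 →Sf1

bond 4 →J3  (Se1 fixes effort; stroke away)
bond 5 →Sf1  (Sf1 fixes flow; stroke at Sf1)
bond 0 →J2  (common-f at J2 fixed by 5)
bond 1 →J2  (J2: bond 5 brought flow, rest push out)
bond 2 →J1  (J1: bond 0 brought flow, rest push out)
bond 3 →J1  (common-f at J1 fixed by 0)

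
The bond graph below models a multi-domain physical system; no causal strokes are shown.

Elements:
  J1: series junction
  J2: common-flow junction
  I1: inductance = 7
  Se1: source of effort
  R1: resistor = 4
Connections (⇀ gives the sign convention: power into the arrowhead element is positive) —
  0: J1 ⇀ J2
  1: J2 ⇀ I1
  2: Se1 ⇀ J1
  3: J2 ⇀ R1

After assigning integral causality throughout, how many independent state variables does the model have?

1  (I1 all integral)

β2 stroke→J1  (source Se1 imposes e)
β0 stroke→J2  (J1: last free bond brings flow in)
β1 stroke→I1  (I1 outputs flow p/I1)
β3 stroke→J2  (J2 flow already set via bond 1)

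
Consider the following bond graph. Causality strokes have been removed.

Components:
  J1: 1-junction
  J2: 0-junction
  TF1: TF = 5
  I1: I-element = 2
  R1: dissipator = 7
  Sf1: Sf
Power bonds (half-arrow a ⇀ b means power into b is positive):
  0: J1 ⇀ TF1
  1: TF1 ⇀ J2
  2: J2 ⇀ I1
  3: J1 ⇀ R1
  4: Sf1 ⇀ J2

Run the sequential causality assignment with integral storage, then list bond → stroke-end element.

b0 |TF1
b1 |J2
b2 |I1
b3 |J1
b4 |Sf1

b4 stroke→Sf1  (source Sf1 imposes f)
b2 stroke→I1  (I1 integral (f out))
b1 stroke→J2  (only one effort-in slot at J2)
b0 stroke→TF1  (TF1 one-in-one-out from 1)
b3 stroke→J1  (J1 flow already set via bond 0)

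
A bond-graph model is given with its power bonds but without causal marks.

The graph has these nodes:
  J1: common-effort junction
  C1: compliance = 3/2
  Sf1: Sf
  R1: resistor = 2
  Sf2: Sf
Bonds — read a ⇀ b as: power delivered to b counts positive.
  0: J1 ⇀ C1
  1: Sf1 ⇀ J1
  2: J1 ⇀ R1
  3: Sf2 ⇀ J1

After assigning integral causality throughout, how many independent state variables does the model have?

b1 stroke→Sf1  (Sf1 (Sf) sets flow on bond)
b3 stroke→Sf2  (source Sf2 imposes f)
b0 stroke→J1  (C1 outputs effort q/C1)
b2 stroke→R1  (J1 effort already set via bond 0)

1  (C1 all integral)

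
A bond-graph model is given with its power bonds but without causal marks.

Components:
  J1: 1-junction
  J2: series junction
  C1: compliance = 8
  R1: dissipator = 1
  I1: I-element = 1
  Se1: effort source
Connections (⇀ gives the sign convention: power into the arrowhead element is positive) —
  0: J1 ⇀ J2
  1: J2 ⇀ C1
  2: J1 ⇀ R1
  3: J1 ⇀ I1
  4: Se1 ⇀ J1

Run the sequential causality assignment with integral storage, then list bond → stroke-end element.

b4 →J1  (Se1 fixes effort; stroke away)
b1 →J2  (C1: C, integral causality)
b0 →J1  (only one flow-in slot at J2)
b3 →I1  (I1: I, integral causality)
b2 →J1  (common-f at J1 fixed by 3)

b0 |J1
b1 |J2
b2 |J1
b3 |I1
b4 |J1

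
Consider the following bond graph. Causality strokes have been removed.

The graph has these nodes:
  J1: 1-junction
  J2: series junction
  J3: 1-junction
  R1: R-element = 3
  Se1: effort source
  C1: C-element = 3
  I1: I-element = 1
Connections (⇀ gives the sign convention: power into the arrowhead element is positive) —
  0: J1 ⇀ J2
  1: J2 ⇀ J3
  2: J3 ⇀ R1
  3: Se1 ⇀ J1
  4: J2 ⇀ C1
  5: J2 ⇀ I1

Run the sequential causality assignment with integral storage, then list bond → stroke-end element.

#0 stroke→J2
#1 stroke→J2
#2 stroke→J3
#3 stroke→J1
#4 stroke→J2
#5 stroke→I1

b3 →J1  (Se1 (Se) sets effort on bond)
b0 →J2  (J1: last free bond brings flow in)
b4 →J2  (C1: C, integral causality)
b5 →I1  (I1: I, integral causality)
b1 →J2  (1-jn J2 has f-setter on 5)
b2 →J3  (J3 flow already set via bond 1)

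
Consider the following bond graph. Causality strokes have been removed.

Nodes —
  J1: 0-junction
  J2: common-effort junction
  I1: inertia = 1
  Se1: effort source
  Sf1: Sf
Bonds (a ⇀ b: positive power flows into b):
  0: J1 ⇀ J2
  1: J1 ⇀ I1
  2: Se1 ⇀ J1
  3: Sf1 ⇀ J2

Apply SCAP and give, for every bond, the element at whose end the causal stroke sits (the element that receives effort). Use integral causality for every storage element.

β2 |J1  (Se1: effort source, stroke at far end)
β3 |Sf1  (Sf1: flow source, stroke at near end)
β0 |J2  (common-e at J1 fixed by 2)
β1 |I1  (J1: bond 2 brought effort, rest push out)

b0 |J2
b1 |I1
b2 |J1
b3 |Sf1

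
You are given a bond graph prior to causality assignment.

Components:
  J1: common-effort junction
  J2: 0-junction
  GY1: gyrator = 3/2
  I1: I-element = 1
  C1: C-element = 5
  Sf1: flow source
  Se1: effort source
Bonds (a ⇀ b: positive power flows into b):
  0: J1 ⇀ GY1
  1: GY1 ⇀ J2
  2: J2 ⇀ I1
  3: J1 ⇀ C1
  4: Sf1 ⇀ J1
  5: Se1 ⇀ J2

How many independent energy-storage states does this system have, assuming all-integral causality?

2  (C1, I1 all integral)

#4 stroke→Sf1  (source Sf1 imposes f)
#5 stroke→J2  (source Se1 imposes e)
#1 stroke→GY1  (0-jn J2 has e-setter on 5)
#2 stroke→I1  (common-e at J2 fixed by 5)
#0 stroke→GY1  (GY1: gyrator matches bond 1)
#3 stroke→J1  (J1: last free bond brings effort in)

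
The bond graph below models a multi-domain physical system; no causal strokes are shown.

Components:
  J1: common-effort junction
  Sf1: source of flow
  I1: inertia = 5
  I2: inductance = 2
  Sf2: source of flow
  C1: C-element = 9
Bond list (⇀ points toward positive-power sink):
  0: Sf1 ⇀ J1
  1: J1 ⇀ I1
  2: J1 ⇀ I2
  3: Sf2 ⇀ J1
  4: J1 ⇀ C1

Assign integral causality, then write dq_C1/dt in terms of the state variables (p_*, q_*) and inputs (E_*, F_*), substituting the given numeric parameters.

dq_C1/dt = F_Sf1 + F_Sf2 - p_I1/5 - p_I2/2

bond 0 |Sf1  (Sf1 (Sf) sets flow on bond)
bond 3 |Sf2  (Sf2 (Sf) sets flow on bond)
bond 1 |I1  (I1 outputs flow p/I1)
bond 2 |I2  (I2: I, integral causality)
bond 4 |J1  (J1 needs exactly one e-in)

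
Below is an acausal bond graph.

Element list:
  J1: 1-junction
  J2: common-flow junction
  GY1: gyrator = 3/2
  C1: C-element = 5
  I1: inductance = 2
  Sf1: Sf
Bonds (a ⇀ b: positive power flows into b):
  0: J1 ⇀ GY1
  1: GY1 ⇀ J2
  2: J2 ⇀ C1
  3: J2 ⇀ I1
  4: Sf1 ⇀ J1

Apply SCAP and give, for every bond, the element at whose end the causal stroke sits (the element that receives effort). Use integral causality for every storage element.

β4 stroke at Sf1  (Sf1 (Sf) sets flow on bond)
β0 stroke at J1  (J1: bond 4 brought flow, rest push out)
β1 stroke at J2  (GY1 both-in/both-out from 0)
β2 stroke at J2  (prefer integral on C1)
β3 stroke at I1  (closing 1-jn rule on J2)

b0 stroke→J1
b1 stroke→J2
b2 stroke→J2
b3 stroke→I1
b4 stroke→Sf1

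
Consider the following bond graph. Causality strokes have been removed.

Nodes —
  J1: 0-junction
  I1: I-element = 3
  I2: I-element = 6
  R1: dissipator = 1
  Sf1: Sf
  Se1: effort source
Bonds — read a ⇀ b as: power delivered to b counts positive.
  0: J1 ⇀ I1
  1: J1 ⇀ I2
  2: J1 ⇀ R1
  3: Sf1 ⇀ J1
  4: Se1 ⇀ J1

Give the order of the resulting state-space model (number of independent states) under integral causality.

β3 |Sf1  (source Sf1 imposes f)
β4 |J1  (Se1 fixes effort; stroke away)
β0 |I1  (common-e at J1 fixed by 4)
β1 |I2  (J1 effort already set via bond 4)
β2 |R1  (J1: bond 4 brought effort, rest push out)

2  (I1, I2 all integral)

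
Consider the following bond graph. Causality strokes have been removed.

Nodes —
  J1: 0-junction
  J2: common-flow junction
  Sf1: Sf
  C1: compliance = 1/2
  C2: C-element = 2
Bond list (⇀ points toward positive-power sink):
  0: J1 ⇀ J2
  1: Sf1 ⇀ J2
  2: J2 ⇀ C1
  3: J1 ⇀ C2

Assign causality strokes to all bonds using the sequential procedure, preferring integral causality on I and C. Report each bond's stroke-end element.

b0 stroke→J2
b1 stroke→Sf1
b2 stroke→J2
b3 stroke→J1

#1 |Sf1  (Sf1 (Sf) sets flow on bond)
#0 |J2  (J2 flow already set via bond 1)
#2 |J2  (1-jn J2 has f-setter on 1)
#3 |J1  (closing 0-jn rule on J1)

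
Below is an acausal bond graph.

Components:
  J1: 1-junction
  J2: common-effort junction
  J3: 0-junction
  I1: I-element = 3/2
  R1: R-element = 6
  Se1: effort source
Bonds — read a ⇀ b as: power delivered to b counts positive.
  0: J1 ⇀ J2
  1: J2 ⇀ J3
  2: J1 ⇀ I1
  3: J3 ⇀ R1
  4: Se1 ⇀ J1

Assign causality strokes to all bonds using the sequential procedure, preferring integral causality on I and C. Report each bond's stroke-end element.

#4 |J1  (Se1 (Se) sets effort on bond)
#2 |I1  (I1 outputs flow p/I1)
#0 |J1  (1-jn J1 has f-setter on 2)
#1 |J2  (only one effort-in slot at J2)
#3 |J3  (J3: last free bond brings effort in)

b0 stroke→J1
b1 stroke→J2
b2 stroke→I1
b3 stroke→J3
b4 stroke→J1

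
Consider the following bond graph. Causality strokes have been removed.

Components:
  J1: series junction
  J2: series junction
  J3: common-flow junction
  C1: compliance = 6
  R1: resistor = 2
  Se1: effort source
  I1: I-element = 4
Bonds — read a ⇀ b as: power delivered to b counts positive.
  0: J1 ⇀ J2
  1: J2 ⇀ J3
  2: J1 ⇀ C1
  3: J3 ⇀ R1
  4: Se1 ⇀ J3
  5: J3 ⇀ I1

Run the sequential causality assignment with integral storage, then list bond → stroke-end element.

β0 stroke at J2
β1 stroke at J3
β2 stroke at J1
β3 stroke at J3
β4 stroke at J3
β5 stroke at I1

β4 stroke at J3  (Se1 (Se) sets effort on bond)
β2 stroke at J1  (C1 outputs effort q/C1)
β0 stroke at J2  (only one flow-in slot at J1)
β1 stroke at J3  (closing 1-jn rule on J2)
β5 stroke at I1  (I1 integral (f out))
β3 stroke at J3  (J3 flow already set via bond 5)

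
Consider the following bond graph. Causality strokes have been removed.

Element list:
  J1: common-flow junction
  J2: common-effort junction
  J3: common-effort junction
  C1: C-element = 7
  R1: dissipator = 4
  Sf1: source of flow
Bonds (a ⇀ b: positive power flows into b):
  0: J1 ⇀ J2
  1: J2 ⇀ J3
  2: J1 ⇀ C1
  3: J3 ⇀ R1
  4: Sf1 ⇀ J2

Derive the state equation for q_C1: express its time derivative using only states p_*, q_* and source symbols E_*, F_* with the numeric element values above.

β4 |Sf1  (Sf1 (Sf) sets flow on bond)
β2 |J1  (prefer integral on C1)
β0 |J2  (only one flow-in slot at J1)
β1 |J3  (J2: bond 0 brought effort, rest push out)
β3 |R1  (common-e at J3 fixed by 1)

dq_C1/dt = -F_Sf1 - q_C1/28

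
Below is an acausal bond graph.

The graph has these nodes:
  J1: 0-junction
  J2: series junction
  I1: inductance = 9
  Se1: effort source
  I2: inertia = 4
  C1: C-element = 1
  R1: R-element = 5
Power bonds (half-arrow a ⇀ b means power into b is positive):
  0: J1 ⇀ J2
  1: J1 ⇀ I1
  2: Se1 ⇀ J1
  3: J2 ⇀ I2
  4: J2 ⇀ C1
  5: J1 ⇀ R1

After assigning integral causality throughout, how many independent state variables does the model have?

bond 2 stroke at J1  (Se1 fixes effort; stroke away)
bond 0 stroke at J2  (J1 effort already set via bond 2)
bond 1 stroke at I1  (common-e at J1 fixed by 2)
bond 5 stroke at R1  (J1: bond 2 brought effort, rest push out)
bond 3 stroke at I2  (I2 outputs flow p/I2)
bond 4 stroke at J2  (J2: bond 3 brought flow, rest push out)

3  (C1, I1, I2 all integral)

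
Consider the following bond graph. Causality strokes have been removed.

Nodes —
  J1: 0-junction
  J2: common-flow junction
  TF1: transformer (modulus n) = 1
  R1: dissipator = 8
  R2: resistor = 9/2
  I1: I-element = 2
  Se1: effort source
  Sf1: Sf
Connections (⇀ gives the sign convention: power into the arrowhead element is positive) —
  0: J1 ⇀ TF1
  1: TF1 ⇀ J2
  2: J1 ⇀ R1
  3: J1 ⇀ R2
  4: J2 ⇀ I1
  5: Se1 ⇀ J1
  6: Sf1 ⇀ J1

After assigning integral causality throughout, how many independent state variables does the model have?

bond 5 stroke at J1  (Se1: effort source, stroke at far end)
bond 6 stroke at Sf1  (Sf1: flow source, stroke at near end)
bond 0 stroke at TF1  (J1 effort already set via bond 5)
bond 2 stroke at R1  (0-jn J1 has e-setter on 5)
bond 3 stroke at R2  (0-jn J1 has e-setter on 5)
bond 1 stroke at J2  (TF1: transformer flips bond 0)
bond 4 stroke at I1  (closing 1-jn rule on J2)

1  (I1 all integral)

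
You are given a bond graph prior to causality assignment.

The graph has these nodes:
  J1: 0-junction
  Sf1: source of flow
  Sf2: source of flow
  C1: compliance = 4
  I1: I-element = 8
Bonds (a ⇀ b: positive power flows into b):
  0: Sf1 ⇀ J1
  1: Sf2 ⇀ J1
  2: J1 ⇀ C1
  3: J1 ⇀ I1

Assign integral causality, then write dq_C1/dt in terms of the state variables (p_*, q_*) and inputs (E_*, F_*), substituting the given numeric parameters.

dq_C1/dt = F_Sf1 + F_Sf2 - p_I1/8

β0 stroke→Sf1  (source Sf1 imposes f)
β1 stroke→Sf2  (Sf2 (Sf) sets flow on bond)
β2 stroke→J1  (C1 integral (e out))
β3 stroke→I1  (0-jn J1 has e-setter on 2)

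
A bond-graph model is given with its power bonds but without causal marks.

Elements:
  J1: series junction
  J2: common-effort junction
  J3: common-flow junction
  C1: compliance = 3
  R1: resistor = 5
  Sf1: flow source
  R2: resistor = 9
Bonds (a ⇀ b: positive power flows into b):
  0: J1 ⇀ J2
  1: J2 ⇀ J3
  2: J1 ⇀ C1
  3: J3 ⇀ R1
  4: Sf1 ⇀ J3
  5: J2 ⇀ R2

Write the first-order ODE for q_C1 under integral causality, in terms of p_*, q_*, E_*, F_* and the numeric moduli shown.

dq_C1/dt = F_Sf1 - q_C1/27

bond 4 →Sf1  (source Sf1 imposes f)
bond 1 →J3  (1-jn J3 has f-setter on 4)
bond 3 →J3  (J3: bond 4 brought flow, rest push out)
bond 2 →J1  (C1 integral (e out))
bond 0 →J2  (closing 1-jn rule on J1)
bond 5 →R2  (J2: bond 0 brought effort, rest push out)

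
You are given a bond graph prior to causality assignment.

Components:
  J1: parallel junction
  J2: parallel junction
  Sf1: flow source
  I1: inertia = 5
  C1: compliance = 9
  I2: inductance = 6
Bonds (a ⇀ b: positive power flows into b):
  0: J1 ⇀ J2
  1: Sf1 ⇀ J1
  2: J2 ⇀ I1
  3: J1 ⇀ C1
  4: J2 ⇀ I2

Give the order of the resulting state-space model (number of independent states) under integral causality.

b1 stroke at Sf1  (Sf1 fixes flow; stroke at Sf1)
b2 stroke at I1  (I1 outputs flow p/I1)
b3 stroke at J1  (prefer integral on C1)
b0 stroke at J2  (J1 effort already set via bond 3)
b4 stroke at I2  (J2 effort already set via bond 0)

3  (C1, I1, I2 all integral)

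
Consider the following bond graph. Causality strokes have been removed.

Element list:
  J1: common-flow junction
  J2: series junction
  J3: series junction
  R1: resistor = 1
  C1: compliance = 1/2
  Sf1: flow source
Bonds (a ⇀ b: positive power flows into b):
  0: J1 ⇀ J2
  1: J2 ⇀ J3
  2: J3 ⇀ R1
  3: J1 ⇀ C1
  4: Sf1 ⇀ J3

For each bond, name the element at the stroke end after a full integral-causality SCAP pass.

β0 |J2
β1 |J3
β2 |J3
β3 |J1
β4 |Sf1

bond 4 stroke at Sf1  (Sf1 fixes flow; stroke at Sf1)
bond 1 stroke at J3  (J3 flow already set via bond 4)
bond 2 stroke at J3  (1-jn J3 has f-setter on 4)
bond 0 stroke at J2  (J2: bond 1 brought flow, rest push out)
bond 3 stroke at J1  (1-jn J1 has f-setter on 0)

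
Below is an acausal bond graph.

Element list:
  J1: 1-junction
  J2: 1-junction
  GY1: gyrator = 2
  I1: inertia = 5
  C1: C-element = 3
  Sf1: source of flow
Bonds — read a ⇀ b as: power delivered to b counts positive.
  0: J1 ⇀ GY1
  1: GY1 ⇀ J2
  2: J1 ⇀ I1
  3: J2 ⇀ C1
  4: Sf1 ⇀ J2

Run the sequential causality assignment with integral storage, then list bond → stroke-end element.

bond 4 →Sf1  (Sf1: flow source, stroke at near end)
bond 1 →J2  (common-f at J2 fixed by 4)
bond 3 →J2  (1-jn J2 has f-setter on 4)
bond 0 →J1  (through GY1, causality inverts; strokes same side of GY1)
bond 2 →I1  (J1 needs exactly one f-in)

b0 stroke at J1
b1 stroke at J2
b2 stroke at I1
b3 stroke at J2
b4 stroke at Sf1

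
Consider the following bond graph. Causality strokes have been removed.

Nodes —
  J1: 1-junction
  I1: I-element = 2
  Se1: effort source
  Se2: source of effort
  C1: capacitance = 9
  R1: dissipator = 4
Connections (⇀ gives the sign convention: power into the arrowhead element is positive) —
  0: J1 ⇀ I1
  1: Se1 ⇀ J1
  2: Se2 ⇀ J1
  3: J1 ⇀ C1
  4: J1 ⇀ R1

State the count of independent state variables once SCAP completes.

2  (C1, I1 all integral)

bond 1 |J1  (Se1 fixes effort; stroke away)
bond 2 |J1  (Se2: effort source, stroke at far end)
bond 0 |I1  (I1 outputs flow p/I1)
bond 3 |J1  (common-f at J1 fixed by 0)
bond 4 |J1  (J1: bond 0 brought flow, rest push out)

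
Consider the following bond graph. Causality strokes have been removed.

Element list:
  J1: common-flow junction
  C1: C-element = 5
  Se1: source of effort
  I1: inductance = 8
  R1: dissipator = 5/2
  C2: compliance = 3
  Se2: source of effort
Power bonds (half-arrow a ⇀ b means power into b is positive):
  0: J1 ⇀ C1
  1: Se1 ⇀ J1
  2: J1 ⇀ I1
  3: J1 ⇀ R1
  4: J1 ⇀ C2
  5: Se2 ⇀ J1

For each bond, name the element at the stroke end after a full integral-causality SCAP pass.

b0 →J1
b1 →J1
b2 →I1
b3 →J1
b4 →J1
b5 →J1

#1 stroke→J1  (Se1 (Se) sets effort on bond)
#5 stroke→J1  (Se2: effort source, stroke at far end)
#0 stroke→J1  (C1: C, integral causality)
#2 stroke→I1  (I1 outputs flow p/I1)
#3 stroke→J1  (1-jn J1 has f-setter on 2)
#4 stroke→J1  (J1 flow already set via bond 2)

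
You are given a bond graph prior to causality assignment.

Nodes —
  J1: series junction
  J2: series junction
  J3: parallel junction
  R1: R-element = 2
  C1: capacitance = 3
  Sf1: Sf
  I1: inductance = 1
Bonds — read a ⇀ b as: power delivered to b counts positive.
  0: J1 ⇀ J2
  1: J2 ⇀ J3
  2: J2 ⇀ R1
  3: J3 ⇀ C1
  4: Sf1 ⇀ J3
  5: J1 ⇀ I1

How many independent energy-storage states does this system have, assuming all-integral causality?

β4 stroke→Sf1  (Sf1 fixes flow; stroke at Sf1)
β3 stroke→J3  (C1 outputs effort q/C1)
β1 stroke→J2  (common-e at J3 fixed by 3)
β5 stroke→I1  (prefer integral on I1)
β0 stroke→J1  (J1 flow already set via bond 5)
β2 stroke→J2  (J2 flow already set via bond 0)

2  (C1, I1 all integral)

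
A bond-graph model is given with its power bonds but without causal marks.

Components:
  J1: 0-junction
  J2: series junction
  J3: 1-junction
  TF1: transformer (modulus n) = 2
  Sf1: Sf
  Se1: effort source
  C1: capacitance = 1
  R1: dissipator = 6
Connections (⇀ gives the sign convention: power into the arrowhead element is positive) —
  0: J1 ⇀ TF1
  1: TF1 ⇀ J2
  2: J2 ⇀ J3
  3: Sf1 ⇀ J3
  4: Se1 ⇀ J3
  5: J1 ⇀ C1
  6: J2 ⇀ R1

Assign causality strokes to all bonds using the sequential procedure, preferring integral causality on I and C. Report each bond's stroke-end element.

bond 0 stroke at TF1
bond 1 stroke at J2
bond 2 stroke at J3
bond 3 stroke at Sf1
bond 4 stroke at J3
bond 5 stroke at J1
bond 6 stroke at J2

#3 stroke→Sf1  (Sf1 (Sf) sets flow on bond)
#4 stroke→J3  (Se1 (Se) sets effort on bond)
#2 stroke→J3  (1-jn J3 has f-setter on 3)
#1 stroke→J2  (1-jn J2 has f-setter on 2)
#6 stroke→J2  (J2: bond 2 brought flow, rest push out)
#0 stroke→TF1  (through TF1, causality passes straight; one stroke at TF1)
#5 stroke→J1  (J1: last free bond brings effort in)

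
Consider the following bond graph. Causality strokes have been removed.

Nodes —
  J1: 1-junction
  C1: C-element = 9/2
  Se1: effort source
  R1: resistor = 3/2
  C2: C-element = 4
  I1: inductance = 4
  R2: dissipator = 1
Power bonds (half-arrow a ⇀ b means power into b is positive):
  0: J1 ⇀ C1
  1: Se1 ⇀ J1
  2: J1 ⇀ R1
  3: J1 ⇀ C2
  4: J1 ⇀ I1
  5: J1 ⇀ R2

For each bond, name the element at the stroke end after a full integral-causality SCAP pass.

β0 |J1
β1 |J1
β2 |J1
β3 |J1
β4 |I1
β5 |J1

β1 stroke→J1  (Se1 (Se) sets effort on bond)
β0 stroke→J1  (prefer integral on C1)
β3 stroke→J1  (C2: C, integral causality)
β4 stroke→I1  (I1 integral (f out))
β2 stroke→J1  (J1 flow already set via bond 4)
β5 stroke→J1  (common-f at J1 fixed by 4)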